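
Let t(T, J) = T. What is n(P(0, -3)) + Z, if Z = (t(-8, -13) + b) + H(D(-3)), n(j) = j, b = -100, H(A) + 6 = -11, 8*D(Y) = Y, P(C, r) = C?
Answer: -125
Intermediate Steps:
D(Y) = Y/8
H(A) = -17 (H(A) = -6 - 11 = -17)
Z = -125 (Z = (-8 - 100) - 17 = -108 - 17 = -125)
n(P(0, -3)) + Z = 0 - 125 = -125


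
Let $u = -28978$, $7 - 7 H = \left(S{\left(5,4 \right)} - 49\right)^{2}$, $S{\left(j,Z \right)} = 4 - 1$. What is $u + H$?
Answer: $- \frac{204955}{7} \approx -29279.0$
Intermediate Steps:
$S{\left(j,Z \right)} = 3$ ($S{\left(j,Z \right)} = 4 - 1 = 3$)
$H = - \frac{2109}{7}$ ($H = 1 - \frac{\left(3 - 49\right)^{2}}{7} = 1 - \frac{\left(-46\right)^{2}}{7} = 1 - \frac{2116}{7} = - \frac{2109}{7} \approx -301.29$)
$u + H = -28978 - \frac{2109}{7} = - \frac{204955}{7}$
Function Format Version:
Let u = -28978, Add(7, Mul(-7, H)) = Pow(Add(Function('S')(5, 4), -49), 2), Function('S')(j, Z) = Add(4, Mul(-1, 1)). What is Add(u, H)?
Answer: Rational(-204955, 7) ≈ -29279.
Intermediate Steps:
Function('S')(j, Z) = 3 (Function('S')(j, Z) = Add(4, -1) = 3)
H = Rational(-2109, 7) (H = Add(1, Mul(Rational(-1, 7), Pow(Add(3, -49), 2))) = Add(1, Mul(Rational(-1, 7), Pow(-46, 2))) = Add(1, Mul(Rational(-1, 7), 2116)) = Add(1, Rational(-2116, 7)) = Rational(-2109, 7) ≈ -301.29)
Add(u, H) = Add(-28978, Rational(-2109, 7)) = Rational(-204955, 7)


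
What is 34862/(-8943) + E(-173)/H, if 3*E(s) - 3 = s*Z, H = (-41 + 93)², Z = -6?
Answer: -91163627/24181872 ≈ -3.7699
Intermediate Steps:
H = 2704 (H = 52² = 2704)
E(s) = 1 - 2*s (E(s) = 1 + (s*(-6))/3 = 1 + (-6*s)/3 = 1 - 2*s)
34862/(-8943) + E(-173)/H = 34862/(-8943) + (1 - 2*(-173))/2704 = 34862*(-1/8943) + (1 + 346)*(1/2704) = -34862/8943 + 347*(1/2704) = -34862/8943 + 347/2704 = -91163627/24181872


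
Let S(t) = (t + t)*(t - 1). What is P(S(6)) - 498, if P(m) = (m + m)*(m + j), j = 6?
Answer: 7422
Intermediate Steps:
S(t) = 2*t*(-1 + t) (S(t) = (2*t)*(-1 + t) = 2*t*(-1 + t))
P(m) = 2*m*(6 + m) (P(m) = (m + m)*(m + 6) = (2*m)*(6 + m) = 2*m*(6 + m))
P(S(6)) - 498 = 2*(2*6*(-1 + 6))*(6 + 2*6*(-1 + 6)) - 498 = 2*(2*6*5)*(6 + 2*6*5) - 498 = 2*60*(6 + 60) - 498 = 2*60*66 - 498 = 7920 - 498 = 7422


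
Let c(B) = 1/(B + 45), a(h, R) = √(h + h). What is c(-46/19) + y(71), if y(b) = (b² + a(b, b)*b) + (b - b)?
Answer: 4078188/809 + 71*√142 ≈ 5887.1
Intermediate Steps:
a(h, R) = √2*√h (a(h, R) = √(2*h) = √2*√h)
y(b) = b² + √2*b^(3/2) (y(b) = (b² + (√2*√b)*b) + (b - b) = (b² + √2*b^(3/2)) + 0 = b² + √2*b^(3/2))
c(B) = 1/(45 + B)
c(-46/19) + y(71) = 1/(45 - 46/19) + 71*(71 + √2*√71) = 1/(45 - 46*1/19) + 71*(71 + √142) = 1/(45 - 46/19) + (5041 + 71*√142) = 1/(809/19) + (5041 + 71*√142) = 19/809 + (5041 + 71*√142) = 4078188/809 + 71*√142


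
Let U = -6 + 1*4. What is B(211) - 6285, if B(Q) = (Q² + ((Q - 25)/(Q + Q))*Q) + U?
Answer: 38327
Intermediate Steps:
U = -2 (U = -6 + 4 = -2)
B(Q) = -29/2 + Q² + Q/2 (B(Q) = (Q² + ((Q - 25)/(Q + Q))*Q) - 2 = (Q² + ((-25 + Q)/((2*Q)))*Q) - 2 = (Q² + ((-25 + Q)*(1/(2*Q)))*Q) - 2 = (Q² + ((-25 + Q)/(2*Q))*Q) - 2 = (Q² + (-25/2 + Q/2)) - 2 = (-25/2 + Q² + Q/2) - 2 = -29/2 + Q² + Q/2)
B(211) - 6285 = (-29/2 + 211² + (½)*211) - 6285 = (-29/2 + 44521 + 211/2) - 6285 = 44612 - 6285 = 38327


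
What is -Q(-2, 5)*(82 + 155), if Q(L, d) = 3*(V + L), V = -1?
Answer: 2133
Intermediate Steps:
Q(L, d) = -3 + 3*L (Q(L, d) = 3*(-1 + L) = -3 + 3*L)
-Q(-2, 5)*(82 + 155) = -(-3 + 3*(-2))*(82 + 155) = -(-3 - 6)*237 = -(-9)*237 = -1*(-2133) = 2133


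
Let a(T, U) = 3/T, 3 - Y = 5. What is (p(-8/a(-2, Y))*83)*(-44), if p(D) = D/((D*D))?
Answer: -2739/4 ≈ -684.75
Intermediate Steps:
Y = -2 (Y = 3 - 1*5 = 3 - 5 = -2)
p(D) = 1/D (p(D) = D/(D²) = D/D² = 1/D)
(p(-8/a(-2, Y))*83)*(-44) = (83/(-8/(3/(-2))))*(-44) = (83/(-8/(3*(-½))))*(-44) = (83/(-8/(-3/2)))*(-44) = (83/(-8*(-⅔)))*(-44) = (83/(16/3))*(-44) = ((3/16)*83)*(-44) = (249/16)*(-44) = -2739/4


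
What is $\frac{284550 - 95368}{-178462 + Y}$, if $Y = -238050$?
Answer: $- \frac{94591}{208256} \approx -0.45421$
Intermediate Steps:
$\frac{284550 - 95368}{-178462 + Y} = \frac{284550 - 95368}{-178462 - 238050} = \frac{189182}{-416512} = 189182 \left(- \frac{1}{416512}\right) = - \frac{94591}{208256}$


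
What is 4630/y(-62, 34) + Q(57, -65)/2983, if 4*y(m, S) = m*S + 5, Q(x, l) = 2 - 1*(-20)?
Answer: -55198894/6273249 ≈ -8.7991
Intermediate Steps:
Q(x, l) = 22 (Q(x, l) = 2 + 20 = 22)
y(m, S) = 5/4 + S*m/4 (y(m, S) = (m*S + 5)/4 = (S*m + 5)/4 = (5 + S*m)/4 = 5/4 + S*m/4)
4630/y(-62, 34) + Q(57, -65)/2983 = 4630/(5/4 + (¼)*34*(-62)) + 22/2983 = 4630/(5/4 - 527) + 22*(1/2983) = 4630/(-2103/4) + 22/2983 = 4630*(-4/2103) + 22/2983 = -18520/2103 + 22/2983 = -55198894/6273249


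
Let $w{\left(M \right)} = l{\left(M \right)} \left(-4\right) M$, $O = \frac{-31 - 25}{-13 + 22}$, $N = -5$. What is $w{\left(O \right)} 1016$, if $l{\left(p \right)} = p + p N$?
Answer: $\frac{50978816}{81} \approx 6.2937 \cdot 10^{5}$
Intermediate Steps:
$O = - \frac{56}{9} \approx -6.2222$
$l{\left(p \right)} = - 4 p$ ($l{\left(p \right)} = p + p \left(-5\right) = p - 5 p = - 4 p$)
$w{\left(M \right)} = 16 M^{2}$ ($w{\left(M \right)} = - 4 M \left(-4\right) M = 16 M M = 16 M^{2}$)
$w{\left(O \right)} 1016 = 16 \left(- \frac{56}{9}\right)^{2} \cdot 1016 = 16 \cdot \frac{3136}{81} \cdot 1016 = \frac{50176}{81} \cdot 1016 = \frac{50978816}{81}$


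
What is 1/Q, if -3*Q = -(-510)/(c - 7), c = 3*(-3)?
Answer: 8/85 ≈ 0.094118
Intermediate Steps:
c = -9
Q = 85/8 (Q = -(-10)*(-17/(-9 - 7)) = -(-10)*(-17/(-16)) = -(-10)*(-17*(-1/16)) = -(-10)*17/16 = -⅓*(-255/8) = 85/8 ≈ 10.625)
1/Q = 1/(85/8) = 8/85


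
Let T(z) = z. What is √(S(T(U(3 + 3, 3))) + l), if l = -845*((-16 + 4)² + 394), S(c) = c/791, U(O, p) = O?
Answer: 2*I*√71110208666/791 ≈ 674.25*I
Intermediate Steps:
S(c) = c/791 (S(c) = c*(1/791) = c/791)
l = -454610 (l = -845*((-12)² + 394) = -845*(144 + 394) = -845*538 = -454610)
√(S(T(U(3 + 3, 3))) + l) = √((3 + 3)/791 - 454610) = √((1/791)*6 - 454610) = √(6/791 - 454610) = √(-359596504/791) = 2*I*√71110208666/791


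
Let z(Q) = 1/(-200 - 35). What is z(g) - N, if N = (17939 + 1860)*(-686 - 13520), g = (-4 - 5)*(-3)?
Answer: 66097179589/235 ≈ 2.8126e+8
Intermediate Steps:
g = 27 (g = -9*(-3) = 27)
N = -281264594 (N = 19799*(-14206) = -281264594)
z(Q) = -1/235 (z(Q) = 1/(-235) = -1/235)
z(g) - N = -1/235 - 1*(-281264594) = -1/235 + 281264594 = 66097179589/235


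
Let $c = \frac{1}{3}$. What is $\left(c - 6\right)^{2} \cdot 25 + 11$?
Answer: $\frac{7324}{9} \approx 813.78$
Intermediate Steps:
$c = \frac{1}{3} \approx 0.33333$
$\left(c - 6\right)^{2} \cdot 25 + 11 = \left(\frac{1}{3} - 6\right)^{2} \cdot 25 + 11 = \left(- \frac{17}{3}\right)^{2} \cdot 25 + 11 = \frac{289}{9} \cdot 25 + 11 = \frac{7225}{9} + 11 = \frac{7324}{9}$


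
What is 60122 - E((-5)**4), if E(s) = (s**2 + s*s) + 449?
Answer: -721577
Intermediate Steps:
E(s) = 449 + 2*s**2 (E(s) = (s**2 + s**2) + 449 = 2*s**2 + 449 = 449 + 2*s**2)
60122 - E((-5)**4) = 60122 - (449 + 2*((-5)**4)**2) = 60122 - (449 + 2*625**2) = 60122 - (449 + 2*390625) = 60122 - (449 + 781250) = 60122 - 1*781699 = 60122 - 781699 = -721577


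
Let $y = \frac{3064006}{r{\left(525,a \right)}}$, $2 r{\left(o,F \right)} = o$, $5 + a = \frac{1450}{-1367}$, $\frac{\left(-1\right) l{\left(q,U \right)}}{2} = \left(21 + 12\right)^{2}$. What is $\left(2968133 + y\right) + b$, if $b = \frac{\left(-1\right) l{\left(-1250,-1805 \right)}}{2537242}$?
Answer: $\frac{1984627948944502}{666026025} \approx 2.9798 \cdot 10^{6}$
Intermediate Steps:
$l{\left(q,U \right)} = -2178$ ($l{\left(q,U \right)} = - 2 \left(21 + 12\right)^{2} = - 2 \cdot 33^{2} = \left(-2\right) 1089 = -2178$)
$a = - \frac{8285}{1367}$ ($a = -5 + \frac{1450}{-1367} = -5 + 1450 \left(- \frac{1}{1367}\right) = -5 - \frac{1450}{1367} = - \frac{8285}{1367} \approx -6.0607$)
$r{\left(o,F \right)} = \frac{o}{2}$
$b = \frac{1089}{1268621}$ ($b = \frac{\left(-1\right) \left(-2178\right)}{2537242} = 2178 \cdot \frac{1}{2537242} = \frac{1089}{1268621} \approx 0.00085841$)
$y = \frac{6128012}{525}$ ($y = \frac{3064006}{\frac{1}{2} \cdot 525} = \frac{3064006}{\frac{525}{2}} = 3064006 \cdot \frac{2}{525} = \frac{6128012}{525} \approx 11672.0$)
$\left(2968133 + y\right) + b = \left(2968133 + \frac{6128012}{525}\right) + \frac{1089}{1268621} = \frac{1564397837}{525} + \frac{1089}{1268621} = \frac{1984627948944502}{666026025}$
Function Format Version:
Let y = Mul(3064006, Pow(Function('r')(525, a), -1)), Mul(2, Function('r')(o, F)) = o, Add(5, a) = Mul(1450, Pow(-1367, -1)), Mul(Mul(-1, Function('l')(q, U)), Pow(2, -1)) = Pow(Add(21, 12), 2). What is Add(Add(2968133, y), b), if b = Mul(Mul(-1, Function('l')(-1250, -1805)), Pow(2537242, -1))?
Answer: Rational(1984627948944502, 666026025) ≈ 2.9798e+6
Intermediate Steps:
Function('l')(q, U) = -2178 (Function('l')(q, U) = Mul(-2, Pow(Add(21, 12), 2)) = Mul(-2, Pow(33, 2)) = Mul(-2, 1089) = -2178)
a = Rational(-8285, 1367) (a = Add(-5, Mul(1450, Pow(-1367, -1))) = Add(-5, Mul(1450, Rational(-1, 1367))) = Add(-5, Rational(-1450, 1367)) = Rational(-8285, 1367) ≈ -6.0607)
Function('r')(o, F) = Mul(Rational(1, 2), o)
b = Rational(1089, 1268621) (b = Mul(Mul(-1, -2178), Pow(2537242, -1)) = Mul(2178, Rational(1, 2537242)) = Rational(1089, 1268621) ≈ 0.00085841)
y = Rational(6128012, 525) (y = Mul(3064006, Pow(Mul(Rational(1, 2), 525), -1)) = Mul(3064006, Pow(Rational(525, 2), -1)) = Mul(3064006, Rational(2, 525)) = Rational(6128012, 525) ≈ 11672.)
Add(Add(2968133, y), b) = Add(Add(2968133, Rational(6128012, 525)), Rational(1089, 1268621)) = Add(Rational(1564397837, 525), Rational(1089, 1268621)) = Rational(1984627948944502, 666026025)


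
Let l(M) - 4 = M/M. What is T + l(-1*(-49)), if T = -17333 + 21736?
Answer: 4408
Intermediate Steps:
T = 4403
l(M) = 5 (l(M) = 4 + M/M = 4 + 1 = 5)
T + l(-1*(-49)) = 4403 + 5 = 4408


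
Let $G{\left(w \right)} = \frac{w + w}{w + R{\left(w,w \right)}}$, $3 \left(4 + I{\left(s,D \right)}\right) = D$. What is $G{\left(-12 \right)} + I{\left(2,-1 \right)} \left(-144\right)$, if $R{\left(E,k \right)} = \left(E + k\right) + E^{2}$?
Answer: $\frac{5614}{9} \approx 623.78$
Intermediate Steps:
$R{\left(E,k \right)} = E + k + E^{2}$
$I{\left(s,D \right)} = -4 + \frac{D}{3}$
$G{\left(w \right)} = \frac{2 w}{w^{2} + 3 w}$ ($G{\left(w \right)} = \frac{w + w}{w + \left(w + w + w^{2}\right)} = \frac{2 w}{w + \left(w^{2} + 2 w\right)} = \frac{2 w}{w^{2} + 3 w}$)
$G{\left(-12 \right)} + I{\left(2,-1 \right)} \left(-144\right) = \frac{2}{3 - 12} + \left(-4 + \frac{1}{3} \left(-1\right)\right) \left(-144\right) = \frac{2}{-9} + \left(-4 - \frac{1}{3}\right) \left(-144\right) = 2 \left(- \frac{1}{9}\right) - -624 = - \frac{2}{9} + 624 = \frac{5614}{9}$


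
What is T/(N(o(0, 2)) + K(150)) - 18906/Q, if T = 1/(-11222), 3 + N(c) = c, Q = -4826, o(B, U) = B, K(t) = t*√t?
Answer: 119341443502889/30463440513942 - 125*√6/6312358167 ≈ 3.9175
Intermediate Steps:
K(t) = t^(3/2)
N(c) = -3 + c
T = -1/11222 ≈ -8.9111e-5
T/(N(o(0, 2)) + K(150)) - 18906/Q = -1/(11222*((-3 + 0) + 150^(3/2))) - 18906/(-4826) = -1/(11222*(-3 + 750*√6)) - 18906*(-1/4826) = -1/(11222*(-3 + 750*√6)) + 9453/2413 = 9453/2413 - 1/(11222*(-3 + 750*√6))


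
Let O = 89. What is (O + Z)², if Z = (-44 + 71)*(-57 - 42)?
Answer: 6677056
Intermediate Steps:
Z = -2673 (Z = 27*(-99) = -2673)
(O + Z)² = (89 - 2673)² = (-2584)² = 6677056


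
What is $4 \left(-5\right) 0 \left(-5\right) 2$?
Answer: $0$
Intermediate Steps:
$4 \left(-5\right) 0 \left(-5\right) 2 = \left(-20\right) 0 \left(-5\right) 2 = 0 \left(-5\right) 2 = 0 \cdot 2 = 0$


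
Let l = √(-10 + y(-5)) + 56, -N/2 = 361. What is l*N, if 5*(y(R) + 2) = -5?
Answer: -40432 - 722*I*√13 ≈ -40432.0 - 2603.2*I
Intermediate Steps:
N = -722 (N = -2*361 = -722)
y(R) = -3 (y(R) = -2 + (⅕)*(-5) = -2 - 1 = -3)
l = 56 + I*√13 (l = √(-10 - 3) + 56 = √(-13) + 56 = I*√13 + 56 = 56 + I*√13 ≈ 56.0 + 3.6056*I)
l*N = (56 + I*√13)*(-722) = -40432 - 722*I*√13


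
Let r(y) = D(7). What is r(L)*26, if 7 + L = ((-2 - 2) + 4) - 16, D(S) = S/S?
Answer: 26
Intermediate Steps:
D(S) = 1
L = -23 (L = -7 + (((-2 - 2) + 4) - 16) = -7 + ((-4 + 4) - 16) = -7 + (0 - 16) = -7 - 16 = -23)
r(y) = 1
r(L)*26 = 1*26 = 26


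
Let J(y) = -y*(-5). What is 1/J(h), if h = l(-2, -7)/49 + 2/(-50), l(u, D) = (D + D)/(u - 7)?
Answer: -315/13 ≈ -24.231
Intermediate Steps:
l(u, D) = 2*D/(-7 + u) (l(u, D) = (2*D)/(-7 + u) = 2*D/(-7 + u))
h = -13/1575 (h = (2*(-7)/(-7 - 2))/49 + 2/(-50) = (2*(-7)/(-9))*(1/49) + 2*(-1/50) = (2*(-7)*(-⅑))*(1/49) - 1/25 = (14/9)*(1/49) - 1/25 = 2/63 - 1/25 = -13/1575 ≈ -0.0082540)
J(y) = 5*y
1/J(h) = 1/(5*(-13/1575)) = 1/(-13/315) = -315/13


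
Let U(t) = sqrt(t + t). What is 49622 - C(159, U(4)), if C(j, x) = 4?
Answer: 49618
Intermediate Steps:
U(t) = sqrt(2)*sqrt(t) (U(t) = sqrt(2*t) = sqrt(2)*sqrt(t))
49622 - C(159, U(4)) = 49622 - 1*4 = 49622 - 4 = 49618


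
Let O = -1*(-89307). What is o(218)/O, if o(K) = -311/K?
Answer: -311/19468926 ≈ -1.5974e-5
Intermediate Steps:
O = 89307
o(218)/O = -311/218/89307 = -311*1/218*(1/89307) = -311/218*1/89307 = -311/19468926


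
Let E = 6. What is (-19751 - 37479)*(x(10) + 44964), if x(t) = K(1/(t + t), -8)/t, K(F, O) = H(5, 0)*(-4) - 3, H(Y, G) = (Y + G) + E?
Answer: -2573020739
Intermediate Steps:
H(Y, G) = 6 + G + Y (H(Y, G) = (Y + G) + 6 = (G + Y) + 6 = 6 + G + Y)
K(F, O) = -47 (K(F, O) = (6 + 0 + 5)*(-4) - 3 = 11*(-4) - 3 = -44 - 3 = -47)
x(t) = -47/t
(-19751 - 37479)*(x(10) + 44964) = (-19751 - 37479)*(-47/10 + 44964) = -57230*(-47*⅒ + 44964) = -57230*(-47/10 + 44964) = -57230*449593/10 = -2573020739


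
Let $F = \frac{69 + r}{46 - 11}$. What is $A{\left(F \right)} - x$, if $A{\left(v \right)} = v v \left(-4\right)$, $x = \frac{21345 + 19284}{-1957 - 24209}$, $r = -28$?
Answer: $- \frac{858297}{218050} \approx -3.9362$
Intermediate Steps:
$F = \frac{41}{35}$ ($F = \frac{69 - 28}{46 - 11} = \frac{41}{35} \approx 1.1714$)
$x = - \frac{13543}{8722}$ ($x = \frac{40629}{-26166} = 40629 \left(- \frac{1}{26166}\right) = - \frac{13543}{8722} \approx -1.5527$)
$A{\left(v \right)} = - 4 v^{2}$ ($A{\left(v \right)} = v^{2} \left(-4\right) = - 4 v^{2}$)
$A{\left(F \right)} - x = - 4 \left(\frac{41}{35}\right)^{2} - - \frac{13543}{8722} = \left(-4\right) \frac{1681}{1225} + \frac{13543}{8722} = - \frac{6724}{1225} + \frac{13543}{8722} = - \frac{858297}{218050}$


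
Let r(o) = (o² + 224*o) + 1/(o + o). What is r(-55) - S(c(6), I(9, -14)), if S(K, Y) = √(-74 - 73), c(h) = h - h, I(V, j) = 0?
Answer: -1022451/110 - 7*I*√3 ≈ -9295.0 - 12.124*I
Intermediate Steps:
c(h) = 0
r(o) = o² + 1/(2*o) + 224*o (r(o) = (o² + 224*o) + 1/(2*o) = o² + 1/(2*o) + 224*o)
S(K, Y) = 7*I*√3 (S(K, Y) = √(-147) = 7*I*√3)
r(-55) - S(c(6), I(9, -14)) = ((-55)² + (½)/(-55) + 224*(-55)) - 7*I*√3 = (3025 + (½)*(-1/55) - 12320) - 7*I*√3 = (3025 - 1/110 - 12320) - 7*I*√3 = -1022451/110 - 7*I*√3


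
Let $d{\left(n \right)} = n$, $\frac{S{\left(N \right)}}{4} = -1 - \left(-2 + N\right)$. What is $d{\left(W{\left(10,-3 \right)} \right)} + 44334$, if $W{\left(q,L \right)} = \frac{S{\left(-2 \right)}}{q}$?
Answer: $\frac{221676}{5} \approx 44335.0$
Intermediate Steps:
$S{\left(N \right)} = 4 - 4 N$ ($S{\left(N \right)} = 4 \left(-1 - \left(-2 + N\right)\right) = 4 \left(1 - N\right) = 4 - 4 N$)
$W{\left(q,L \right)} = \frac{12}{q}$ ($W{\left(q,L \right)} = \frac{4 - -8}{q} = \frac{4 + 8}{q} = \frac{12}{q}$)
$d{\left(W{\left(10,-3 \right)} \right)} + 44334 = \frac{12}{10} + 44334 = 12 \cdot \frac{1}{10} + 44334 = \frac{6}{5} + 44334 = \frac{221676}{5}$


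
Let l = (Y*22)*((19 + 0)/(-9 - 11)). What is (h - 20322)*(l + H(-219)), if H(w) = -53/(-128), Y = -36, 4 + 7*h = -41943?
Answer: -88748226001/4480 ≈ -1.9810e+7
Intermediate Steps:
h = -41947/7 (h = -4/7 + (1/7)*(-41943) = -4/7 - 41943/7 = -41947/7 ≈ -5992.4)
l = 3762/5 (l = (-36*22)*((19 + 0)/(-9 - 11)) = -15048/(-20) = -15048*(-1)/20 = -792*(-19/20) = 3762/5 ≈ 752.40)
H(w) = 53/128 (H(w) = -53*(-1/128) = 53/128)
(h - 20322)*(l + H(-219)) = (-41947/7 - 20322)*(3762/5 + 53/128) = -184201/7*481801/640 = -88748226001/4480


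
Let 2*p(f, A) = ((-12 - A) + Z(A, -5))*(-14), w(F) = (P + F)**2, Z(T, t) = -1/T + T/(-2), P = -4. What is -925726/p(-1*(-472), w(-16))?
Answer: -370290400/1713607 ≈ -216.09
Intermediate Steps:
Z(T, t) = -1/T - T/2 (Z(T, t) = -1/T + T*(-1/2) = -1/T - T/2)
w(F) = (-4 + F)**2
p(f, A) = 84 + 7/A + 21*A/2 (p(f, A) = (((-12 - A) + (-1/A - A/2))*(-14))/2 = ((-12 - 1/A - 3*A/2)*(-14))/2 = (168 + 14/A + 21*A)/2 = 84 + 7/A + 21*A/2)
-925726/p(-1*(-472), w(-16)) = -925726/(84 + 7/((-4 - 16)**2) + 21*(-4 - 16)**2/2) = -925726/(84 + 7/((-20)**2) + (21/2)*(-20)**2) = -925726/(84 + 7/400 + (21/2)*400) = -925726/(84 + 7*(1/400) + 4200) = -925726/(84 + 7/400 + 4200) = -925726/1713607/400 = -925726*400/1713607 = -370290400/1713607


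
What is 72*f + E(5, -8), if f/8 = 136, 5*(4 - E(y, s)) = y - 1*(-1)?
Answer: 391694/5 ≈ 78339.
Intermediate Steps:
E(y, s) = 19/5 - y/5 (E(y, s) = 4 - (y - 1*(-1))/5 = 4 - (y + 1)/5 = 4 - (1 + y)/5 = 4 + (-⅕ - y/5) = 19/5 - y/5)
f = 1088 (f = 8*136 = 1088)
72*f + E(5, -8) = 72*1088 + (19/5 - ⅕*5) = 78336 + (19/5 - 1) = 78336 + 14/5 = 391694/5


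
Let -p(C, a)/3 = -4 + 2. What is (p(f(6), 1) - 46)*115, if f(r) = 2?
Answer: -4600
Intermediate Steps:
p(C, a) = 6 (p(C, a) = -3*(-4 + 2) = -3*(-2) = 6)
(p(f(6), 1) - 46)*115 = (6 - 46)*115 = -40*115 = -4600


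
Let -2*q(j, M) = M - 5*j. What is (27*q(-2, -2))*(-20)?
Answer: 2160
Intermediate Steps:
q(j, M) = -M/2 + 5*j/2 (q(j, M) = -(M - 5*j)/2 = -M/2 + 5*j/2)
(27*q(-2, -2))*(-20) = (27*(-½*(-2) + (5/2)*(-2)))*(-20) = (27*(1 - 5))*(-20) = (27*(-4))*(-20) = -108*(-20) = 2160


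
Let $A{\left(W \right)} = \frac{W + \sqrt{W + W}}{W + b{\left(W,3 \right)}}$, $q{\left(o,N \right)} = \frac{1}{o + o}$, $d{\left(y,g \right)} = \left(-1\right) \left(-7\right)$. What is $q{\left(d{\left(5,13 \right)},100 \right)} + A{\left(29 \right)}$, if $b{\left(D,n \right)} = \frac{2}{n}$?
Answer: $\frac{1307}{1246} + \frac{3 \sqrt{58}}{89} \approx 1.3057$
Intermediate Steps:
$d{\left(y,g \right)} = 7$
$q{\left(o,N \right)} = \frac{1}{2 o}$
$A{\left(W \right)} = \frac{W + \sqrt{2} \sqrt{W}}{\frac{2}{3} + W}$ ($A{\left(W \right)} = \frac{W + \sqrt{W + W}}{W + \frac{2}{3}} = \frac{W + \sqrt{2 W}}{W + 2 \cdot \frac{1}{3}} = \frac{W + \sqrt{2} \sqrt{W}}{W + \frac{2}{3}} = \frac{W + \sqrt{2} \sqrt{W}}{\frac{2}{3} + W}$)
$q{\left(d{\left(5,13 \right)},100 \right)} + A{\left(29 \right)} = \frac{1}{2 \cdot 7} + \frac{3 \left(29 + \sqrt{2} \sqrt{29}\right)}{2 + 3 \cdot 29} = \frac{1}{2} \cdot \frac{1}{7} + \frac{3 \left(29 + \sqrt{58}\right)}{2 + 87} = \frac{1}{14} + \frac{3 \left(29 + \sqrt{58}\right)}{89} = \frac{1}{14} + 3 \cdot \frac{1}{89} \left(29 + \sqrt{58}\right) = \frac{1}{14} + \left(\frac{87}{89} + \frac{3 \sqrt{58}}{89}\right) = \frac{1307}{1246} + \frac{3 \sqrt{58}}{89}$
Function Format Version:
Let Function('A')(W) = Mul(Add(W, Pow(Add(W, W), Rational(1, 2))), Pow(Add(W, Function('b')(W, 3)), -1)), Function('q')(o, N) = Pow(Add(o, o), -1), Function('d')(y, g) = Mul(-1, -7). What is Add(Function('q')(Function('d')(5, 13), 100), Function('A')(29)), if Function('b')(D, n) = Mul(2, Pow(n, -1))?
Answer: Add(Rational(1307, 1246), Mul(Rational(3, 89), Pow(58, Rational(1, 2)))) ≈ 1.3057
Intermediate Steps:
Function('d')(y, g) = 7
Function('q')(o, N) = Mul(Rational(1, 2), Pow(o, -1)) (Function('q')(o, N) = Pow(Mul(2, o), -1) = Mul(Rational(1, 2), Pow(o, -1)))
Function('A')(W) = Mul(Pow(Add(Rational(2, 3), W), -1), Add(W, Mul(Pow(2, Rational(1, 2)), Pow(W, Rational(1, 2))))) (Function('A')(W) = Mul(Add(W, Pow(Add(W, W), Rational(1, 2))), Pow(Add(W, Mul(2, Pow(3, -1))), -1)) = Mul(Add(W, Pow(Mul(2, W), Rational(1, 2))), Pow(Add(W, Mul(2, Rational(1, 3))), -1)) = Mul(Add(W, Mul(Pow(2, Rational(1, 2)), Pow(W, Rational(1, 2)))), Pow(Add(W, Rational(2, 3)), -1)) = Mul(Add(W, Mul(Pow(2, Rational(1, 2)), Pow(W, Rational(1, 2)))), Pow(Add(Rational(2, 3), W), -1)) = Mul(Pow(Add(Rational(2, 3), W), -1), Add(W, Mul(Pow(2, Rational(1, 2)), Pow(W, Rational(1, 2))))))
Add(Function('q')(Function('d')(5, 13), 100), Function('A')(29)) = Add(Mul(Rational(1, 2), Pow(7, -1)), Mul(3, Pow(Add(2, Mul(3, 29)), -1), Add(29, Mul(Pow(2, Rational(1, 2)), Pow(29, Rational(1, 2)))))) = Add(Mul(Rational(1, 2), Rational(1, 7)), Mul(3, Pow(Add(2, 87), -1), Add(29, Pow(58, Rational(1, 2))))) = Add(Rational(1, 14), Mul(3, Pow(89, -1), Add(29, Pow(58, Rational(1, 2))))) = Add(Rational(1, 14), Mul(3, Rational(1, 89), Add(29, Pow(58, Rational(1, 2))))) = Add(Rational(1, 14), Add(Rational(87, 89), Mul(Rational(3, 89), Pow(58, Rational(1, 2))))) = Add(Rational(1307, 1246), Mul(Rational(3, 89), Pow(58, Rational(1, 2))))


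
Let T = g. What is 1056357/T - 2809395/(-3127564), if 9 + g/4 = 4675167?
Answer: 1551146837833/1624650650568 ≈ 0.95476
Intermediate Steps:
g = 18700632 (g = -36 + 4*4675167 = -36 + 18700668 = 18700632)
T = 18700632
1056357/T - 2809395/(-3127564) = 1056357/18700632 - 2809395/(-3127564) = 1056357*(1/18700632) - 2809395*(-1/3127564) = 117373/2077848 + 2809395/3127564 = 1551146837833/1624650650568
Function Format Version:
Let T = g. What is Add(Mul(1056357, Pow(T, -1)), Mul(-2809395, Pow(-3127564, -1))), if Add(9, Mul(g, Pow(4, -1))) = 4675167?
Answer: Rational(1551146837833, 1624650650568) ≈ 0.95476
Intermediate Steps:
g = 18700632 (g = Add(-36, Mul(4, 4675167)) = Add(-36, 18700668) = 18700632)
T = 18700632
Add(Mul(1056357, Pow(T, -1)), Mul(-2809395, Pow(-3127564, -1))) = Add(Mul(1056357, Pow(18700632, -1)), Mul(-2809395, Pow(-3127564, -1))) = Add(Mul(1056357, Rational(1, 18700632)), Mul(-2809395, Rational(-1, 3127564))) = Add(Rational(117373, 2077848), Rational(2809395, 3127564)) = Rational(1551146837833, 1624650650568)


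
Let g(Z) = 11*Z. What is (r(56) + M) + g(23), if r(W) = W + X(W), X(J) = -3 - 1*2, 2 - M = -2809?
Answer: 3115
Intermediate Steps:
M = 2811 (M = 2 - 1*(-2809) = 2 + 2809 = 2811)
X(J) = -5 (X(J) = -3 - 2 = -5)
r(W) = -5 + W (r(W) = W - 5 = -5 + W)
(r(56) + M) + g(23) = ((-5 + 56) + 2811) + 11*23 = (51 + 2811) + 253 = 2862 + 253 = 3115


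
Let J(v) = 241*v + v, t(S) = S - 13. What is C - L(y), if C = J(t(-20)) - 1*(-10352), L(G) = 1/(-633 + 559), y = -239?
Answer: 175085/74 ≈ 2366.0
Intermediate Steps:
t(S) = -13 + S
L(G) = -1/74 (L(G) = 1/(-74) = -1/74)
J(v) = 242*v
C = 2366 (C = 242*(-13 - 20) - 1*(-10352) = 242*(-33) + 10352 = -7986 + 10352 = 2366)
C - L(y) = 2366 - 1*(-1/74) = 2366 + 1/74 = 175085/74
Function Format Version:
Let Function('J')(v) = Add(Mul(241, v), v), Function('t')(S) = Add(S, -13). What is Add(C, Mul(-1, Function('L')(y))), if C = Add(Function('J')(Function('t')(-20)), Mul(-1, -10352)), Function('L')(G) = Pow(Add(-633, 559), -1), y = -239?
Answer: Rational(175085, 74) ≈ 2366.0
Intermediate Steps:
Function('t')(S) = Add(-13, S)
Function('L')(G) = Rational(-1, 74) (Function('L')(G) = Pow(-74, -1) = Rational(-1, 74))
Function('J')(v) = Mul(242, v)
C = 2366 (C = Add(Mul(242, Add(-13, -20)), Mul(-1, -10352)) = Add(Mul(242, -33), 10352) = Add(-7986, 10352) = 2366)
Add(C, Mul(-1, Function('L')(y))) = Add(2366, Mul(-1, Rational(-1, 74))) = Add(2366, Rational(1, 74)) = Rational(175085, 74)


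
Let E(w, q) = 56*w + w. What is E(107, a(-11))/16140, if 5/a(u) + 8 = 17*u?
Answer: 2033/5380 ≈ 0.37788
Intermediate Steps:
a(u) = 5/(-8 + 17*u)
E(w, q) = 57*w
E(107, a(-11))/16140 = (57*107)/16140 = 6099*(1/16140) = 2033/5380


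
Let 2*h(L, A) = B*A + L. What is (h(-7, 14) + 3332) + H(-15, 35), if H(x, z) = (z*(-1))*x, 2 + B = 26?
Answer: 8043/2 ≈ 4021.5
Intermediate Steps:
B = 24 (B = -2 + 26 = 24)
H(x, z) = -x*z (H(x, z) = (-z)*x = -x*z)
h(L, A) = L/2 + 12*A (h(L, A) = (24*A + L)/2 = (L + 24*A)/2 = L/2 + 12*A)
(h(-7, 14) + 3332) + H(-15, 35) = (((1/2)*(-7) + 12*14) + 3332) - 1*(-15)*35 = ((-7/2 + 168) + 3332) + 525 = (329/2 + 3332) + 525 = 6993/2 + 525 = 8043/2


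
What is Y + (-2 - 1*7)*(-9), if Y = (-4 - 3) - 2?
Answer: 72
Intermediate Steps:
Y = -9 (Y = -7 - 2 = -9)
Y + (-2 - 1*7)*(-9) = -9 + (-2 - 1*7)*(-9) = -9 + (-2 - 7)*(-9) = -9 - 9*(-9) = -9 + 81 = 72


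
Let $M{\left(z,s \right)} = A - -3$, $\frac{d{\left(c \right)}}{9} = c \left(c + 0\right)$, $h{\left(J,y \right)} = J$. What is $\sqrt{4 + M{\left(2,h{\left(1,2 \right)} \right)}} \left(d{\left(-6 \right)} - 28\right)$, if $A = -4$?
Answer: $296 \sqrt{3} \approx 512.69$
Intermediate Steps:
$d{\left(c \right)} = 9 c^{2}$ ($d{\left(c \right)} = 9 c \left(c + 0\right) = 9 c c = 9 c^{2}$)
$M{\left(z,s \right)} = -1$ ($M{\left(z,s \right)} = -4 - -3 = -4 + 3 = -1$)
$\sqrt{4 + M{\left(2,h{\left(1,2 \right)} \right)}} \left(d{\left(-6 \right)} - 28\right) = \sqrt{4 - 1} \left(9 \left(-6\right)^{2} - 28\right) = \sqrt{3} \left(9 \cdot 36 - 28\right) = \sqrt{3} \left(324 - 28\right) = \sqrt{3} \cdot 296 = 296 \sqrt{3}$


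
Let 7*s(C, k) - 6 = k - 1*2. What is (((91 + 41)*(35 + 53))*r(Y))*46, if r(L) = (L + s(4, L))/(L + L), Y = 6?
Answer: 2315456/7 ≈ 3.3078e+5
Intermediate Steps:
s(C, k) = 4/7 + k/7 (s(C, k) = 6/7 + (k - 1*2)/7 = 6/7 + (k - 2)/7 = 6/7 + (-2 + k)/7 = 6/7 + (-2/7 + k/7) = 4/7 + k/7)
r(L) = (4/7 + 8*L/7)/(2*L) (r(L) = (L + (4/7 + L/7))/(L + L) = (4/7 + 8*L/7)/((2*L)) = (4/7 + 8*L/7)*(1/(2*L)) = (4/7 + 8*L/7)/(2*L))
(((91 + 41)*(35 + 53))*r(Y))*46 = (((91 + 41)*(35 + 53))*((2/7)*(1 + 2*6)/6))*46 = ((132*88)*((2/7)*(⅙)*(1 + 12)))*46 = (11616*((2/7)*(⅙)*13))*46 = (11616*(13/21))*46 = (50336/7)*46 = 2315456/7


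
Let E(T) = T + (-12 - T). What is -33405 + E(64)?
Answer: -33417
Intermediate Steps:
E(T) = -12
-33405 + E(64) = -33405 - 12 = -33417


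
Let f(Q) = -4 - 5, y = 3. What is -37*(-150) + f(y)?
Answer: 5541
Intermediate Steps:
f(Q) = -9
-37*(-150) + f(y) = -37*(-150) - 9 = 5550 - 9 = 5541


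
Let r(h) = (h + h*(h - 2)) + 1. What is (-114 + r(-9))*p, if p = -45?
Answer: 1035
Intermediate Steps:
r(h) = 1 + h + h*(-2 + h) (r(h) = (h + h*(-2 + h)) + 1 = 1 + h + h*(-2 + h))
(-114 + r(-9))*p = (-114 + (1 + (-9)**2 - 1*(-9)))*(-45) = (-114 + (1 + 81 + 9))*(-45) = (-114 + 91)*(-45) = -23*(-45) = 1035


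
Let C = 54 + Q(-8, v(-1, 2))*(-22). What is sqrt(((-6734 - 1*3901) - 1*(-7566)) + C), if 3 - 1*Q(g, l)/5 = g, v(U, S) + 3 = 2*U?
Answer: 65*I ≈ 65.0*I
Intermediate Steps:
v(U, S) = -3 + 2*U
Q(g, l) = 15 - 5*g
C = -1156 (C = 54 + (15 - 5*(-8))*(-22) = 54 + (15 + 40)*(-22) = 54 + 55*(-22) = 54 - 1210 = -1156)
sqrt(((-6734 - 1*3901) - 1*(-7566)) + C) = sqrt(((-6734 - 1*3901) - 1*(-7566)) - 1156) = sqrt(((-6734 - 3901) + 7566) - 1156) = sqrt((-10635 + 7566) - 1156) = sqrt(-3069 - 1156) = sqrt(-4225) = 65*I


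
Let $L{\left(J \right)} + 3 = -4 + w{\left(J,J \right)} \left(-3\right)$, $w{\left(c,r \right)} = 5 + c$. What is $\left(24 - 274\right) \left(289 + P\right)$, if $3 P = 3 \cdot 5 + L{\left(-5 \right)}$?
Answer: $- \frac{218750}{3} \approx -72917.0$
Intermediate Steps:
$L{\left(J \right)} = -22 - 3 J$ ($L{\left(J \right)} = -3 + \left(-4 + \left(5 + J\right) \left(-3\right)\right) = -3 - \left(19 + 3 J\right) = -22 - 3 J$)
$P = \frac{8}{3}$ ($P = \frac{3 \cdot 5 - 7}{3} = \frac{15 + \left(-22 + 15\right)}{3} = \frac{15 - 7}{3} = \frac{1}{3} \cdot 8 = \frac{8}{3} \approx 2.6667$)
$\left(24 - 274\right) \left(289 + P\right) = \left(24 - 274\right) \left(289 + \frac{8}{3}\right) = \left(-250\right) \frac{875}{3} = - \frac{218750}{3}$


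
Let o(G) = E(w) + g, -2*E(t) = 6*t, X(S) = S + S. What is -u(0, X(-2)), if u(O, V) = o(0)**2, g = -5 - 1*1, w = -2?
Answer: 0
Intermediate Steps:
X(S) = 2*S
g = -6 (g = -5 - 1 = -6)
E(t) = -3*t
o(G) = 0 (o(G) = -3*(-2) - 6 = 6 - 6 = 0)
u(O, V) = 0 (u(O, V) = 0**2 = 0)
-u(0, X(-2)) = -1*0 = 0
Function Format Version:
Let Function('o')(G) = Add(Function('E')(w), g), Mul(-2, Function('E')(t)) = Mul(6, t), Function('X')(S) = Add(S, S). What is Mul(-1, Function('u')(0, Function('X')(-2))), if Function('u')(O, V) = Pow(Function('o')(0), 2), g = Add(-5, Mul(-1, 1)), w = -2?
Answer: 0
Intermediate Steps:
Function('X')(S) = Mul(2, S)
g = -6 (g = Add(-5, -1) = -6)
Function('E')(t) = Mul(-3, t) (Function('E')(t) = Mul(Rational(-1, 2), Mul(6, t)) = Mul(-3, t))
Function('o')(G) = 0 (Function('o')(G) = Add(Mul(-3, -2), -6) = Add(6, -6) = 0)
Function('u')(O, V) = 0 (Function('u')(O, V) = Pow(0, 2) = 0)
Mul(-1, Function('u')(0, Function('X')(-2))) = Mul(-1, 0) = 0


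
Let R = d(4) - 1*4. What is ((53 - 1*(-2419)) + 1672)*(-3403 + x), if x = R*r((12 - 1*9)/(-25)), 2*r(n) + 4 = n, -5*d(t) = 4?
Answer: -1757632016/125 ≈ -1.4061e+7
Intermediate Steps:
d(t) = -4/5 (d(t) = -1/5*4 = -4/5)
r(n) = -2 + n/2
R = -24/5 (R = -4/5 - 1*4 = -4/5 - 4 = -24/5 ≈ -4.8000)
x = 1236/125 (x = -24*(-2 + ((12 - 1*9)/(-25))/2)/5 = -24*(-2 + ((12 - 9)*(-1/25))/2)/5 = -24*(-2 + (3*(-1/25))/2)/5 = -24*(-2 + (1/2)*(-3/25))/5 = -24*(-2 - 3/50)/5 = -24/5*(-103/50) = 1236/125 ≈ 9.8880)
((53 - 1*(-2419)) + 1672)*(-3403 + x) = ((53 - 1*(-2419)) + 1672)*(-3403 + 1236/125) = ((53 + 2419) + 1672)*(-424139/125) = (2472 + 1672)*(-424139/125) = 4144*(-424139/125) = -1757632016/125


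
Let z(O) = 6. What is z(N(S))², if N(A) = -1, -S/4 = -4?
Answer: 36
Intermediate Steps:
S = 16 (S = -4*(-4) = 16)
z(N(S))² = 6² = 36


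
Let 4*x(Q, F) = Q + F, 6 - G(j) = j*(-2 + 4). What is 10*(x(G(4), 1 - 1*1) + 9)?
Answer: 85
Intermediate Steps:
G(j) = 6 - 2*j (G(j) = 6 - j*(-2 + 4) = 6 - j*2 = 6 - 2*j)
x(Q, F) = F/4 + Q/4 (x(Q, F) = (Q + F)/4 = (F + Q)/4 = F/4 + Q/4)
10*(x(G(4), 1 - 1*1) + 9) = 10*(((1 - 1*1)/4 + (6 - 2*4)/4) + 9) = 10*(((1 - 1)/4 + (6 - 8)/4) + 9) = 10*(((¼)*0 + (¼)*(-2)) + 9) = 10*((0 - ½) + 9) = 10*(-½ + 9) = 10*(17/2) = 85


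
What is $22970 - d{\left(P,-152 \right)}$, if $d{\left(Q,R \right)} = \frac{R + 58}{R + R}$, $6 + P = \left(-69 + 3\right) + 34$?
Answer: $\frac{3491393}{152} \approx 22970.0$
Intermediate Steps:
$P = -38$ ($P = -6 + \left(\left(-69 + 3\right) + 34\right) = -6 + \left(-66 + 34\right) = -6 - 32 = -38$)
$d{\left(Q,R \right)} = \frac{58 + R}{2 R}$
$22970 - d{\left(P,-152 \right)} = 22970 - \frac{58 - 152}{2 \left(-152\right)} = 22970 - \frac{1}{2} \left(- \frac{1}{152}\right) \left(-94\right) = 22970 - \frac{47}{152} = \frac{3491393}{152}$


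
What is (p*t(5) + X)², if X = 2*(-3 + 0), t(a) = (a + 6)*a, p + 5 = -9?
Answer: 602176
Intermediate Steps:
p = -14 (p = -5 - 9 = -14)
t(a) = a*(6 + a) (t(a) = (6 + a)*a = a*(6 + a))
X = -6 (X = 2*(-3) = -6)
(p*t(5) + X)² = (-70*(6 + 5) - 6)² = (-70*11 - 6)² = (-14*55 - 6)² = (-770 - 6)² = (-776)² = 602176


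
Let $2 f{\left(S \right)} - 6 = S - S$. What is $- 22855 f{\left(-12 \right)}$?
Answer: $-68565$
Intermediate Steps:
$f{\left(S \right)} = 3$ ($f{\left(S \right)} = 3 + \frac{S - S}{2} = 3 + \frac{1}{2} \cdot 0 = 3 + 0 = 3$)
$- 22855 f{\left(-12 \right)} = \left(-22855\right) 3 = -68565$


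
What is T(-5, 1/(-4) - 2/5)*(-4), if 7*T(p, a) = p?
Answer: 20/7 ≈ 2.8571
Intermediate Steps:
T(p, a) = p/7
T(-5, 1/(-4) - 2/5)*(-4) = ((⅐)*(-5))*(-4) = -5/7*(-4) = 20/7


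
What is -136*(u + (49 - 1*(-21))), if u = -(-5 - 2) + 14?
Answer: -12376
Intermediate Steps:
u = 21 (u = -1*(-7) + 14 = 7 + 14 = 21)
-136*(u + (49 - 1*(-21))) = -136*(21 + (49 - 1*(-21))) = -136*(21 + (49 + 21)) = -136*(21 + 70) = -136*91 = -12376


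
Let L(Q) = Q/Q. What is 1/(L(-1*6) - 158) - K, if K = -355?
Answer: 55734/157 ≈ 354.99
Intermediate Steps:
L(Q) = 1
1/(L(-1*6) - 158) - K = 1/(1 - 158) - 1*(-355) = 1/(-157) + 355 = -1/157 + 355 = 55734/157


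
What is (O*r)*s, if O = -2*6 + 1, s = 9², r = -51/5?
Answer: 45441/5 ≈ 9088.2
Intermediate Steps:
r = -51/5 (r = -51*⅕ = -51/5 ≈ -10.200)
s = 81
O = -11 (O = -12 + 1 = -11)
(O*r)*s = -11*(-51/5)*81 = (561/5)*81 = 45441/5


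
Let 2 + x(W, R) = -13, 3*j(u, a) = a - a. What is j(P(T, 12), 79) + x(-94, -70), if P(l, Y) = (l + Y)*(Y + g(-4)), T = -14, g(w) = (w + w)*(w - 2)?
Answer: -15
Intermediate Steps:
g(w) = 2*w*(-2 + w) (g(w) = (2*w)*(-2 + w) = 2*w*(-2 + w))
P(l, Y) = (48 + Y)*(Y + l) (P(l, Y) = (l + Y)*(Y + 2*(-4)*(-2 - 4)) = (Y + l)*(Y + 2*(-4)*(-6)) = (Y + l)*(Y + 48) = (Y + l)*(48 + Y) = (48 + Y)*(Y + l))
j(u, a) = 0 (j(u, a) = (a - a)/3 = (1/3)*0 = 0)
x(W, R) = -15 (x(W, R) = -2 - 13 = -15)
j(P(T, 12), 79) + x(-94, -70) = 0 - 15 = -15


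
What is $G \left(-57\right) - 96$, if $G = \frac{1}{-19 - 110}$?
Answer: $- \frac{4109}{43} \approx -95.558$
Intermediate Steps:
$G = - \frac{1}{129}$ ($G = \frac{1}{-129} = - \frac{1}{129} \approx -0.0077519$)
$G \left(-57\right) - 96 = \left(- \frac{1}{129}\right) \left(-57\right) - 96 = \frac{19}{43} - 96 = - \frac{4109}{43}$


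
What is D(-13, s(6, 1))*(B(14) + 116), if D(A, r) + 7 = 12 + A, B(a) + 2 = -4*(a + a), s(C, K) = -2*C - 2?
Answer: -16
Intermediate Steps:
s(C, K) = -2 - 2*C
B(a) = -2 - 8*a (B(a) = -2 - 4*(a + a) = -2 - 8*a)
D(A, r) = 5 + A (D(A, r) = -7 + (12 + A) = 5 + A)
D(-13, s(6, 1))*(B(14) + 116) = (5 - 13)*((-2 - 8*14) + 116) = -8*((-2 - 112) + 116) = -8*(-114 + 116) = -8*2 = -16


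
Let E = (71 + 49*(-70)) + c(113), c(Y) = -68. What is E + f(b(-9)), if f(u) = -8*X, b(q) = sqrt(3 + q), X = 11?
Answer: -3515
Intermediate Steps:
f(u) = -88 (f(u) = -8*11 = -88)
E = -3427 (E = (71 + 49*(-70)) - 68 = (71 - 3430) - 68 = -3359 - 68 = -3427)
E + f(b(-9)) = -3427 - 88 = -3515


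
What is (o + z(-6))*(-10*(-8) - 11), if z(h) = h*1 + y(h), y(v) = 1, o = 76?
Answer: 4899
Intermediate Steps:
z(h) = 1 + h (z(h) = h*1 + 1 = h + 1 = 1 + h)
(o + z(-6))*(-10*(-8) - 11) = (76 + (1 - 6))*(-10*(-8) - 11) = (76 - 5)*(80 - 11) = 71*69 = 4899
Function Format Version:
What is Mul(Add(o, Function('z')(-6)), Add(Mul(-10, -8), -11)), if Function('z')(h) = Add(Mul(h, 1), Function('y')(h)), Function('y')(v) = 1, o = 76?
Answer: 4899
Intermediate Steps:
Function('z')(h) = Add(1, h) (Function('z')(h) = Add(Mul(h, 1), 1) = Add(h, 1) = Add(1, h))
Mul(Add(o, Function('z')(-6)), Add(Mul(-10, -8), -11)) = Mul(Add(76, Add(1, -6)), Add(Mul(-10, -8), -11)) = Mul(Add(76, -5), Add(80, -11)) = Mul(71, 69) = 4899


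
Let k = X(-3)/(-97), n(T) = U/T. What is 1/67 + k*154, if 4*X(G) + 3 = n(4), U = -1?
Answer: 67843/51992 ≈ 1.3049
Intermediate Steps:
n(T) = -1/T
X(G) = -13/16 (X(G) = -¾ + (-1/4)/4 = -¾ + (-1*¼)/4 = -¾ + (¼)*(-¼) = -¾ - 1/16 = -13/16)
k = 13/1552 (k = -13/16/(-97) = -13/16*(-1/97) = 13/1552 ≈ 0.0083763)
1/67 + k*154 = 1/67 + (13/1552)*154 = 1/67 + 1001/776 = 67843/51992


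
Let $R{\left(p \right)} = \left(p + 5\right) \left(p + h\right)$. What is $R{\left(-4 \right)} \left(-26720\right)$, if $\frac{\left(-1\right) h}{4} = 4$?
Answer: $534400$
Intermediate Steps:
$h = -16$ ($h = \left(-4\right) 4 = -16$)
$R{\left(p \right)} = \left(-16 + p\right) \left(5 + p\right)$ ($R{\left(p \right)} = \left(p + 5\right) \left(p - 16\right) = \left(5 + p\right) \left(-16 + p\right) = \left(-16 + p\right) \left(5 + p\right)$)
$R{\left(-4 \right)} \left(-26720\right) = \left(-80 + \left(-4\right)^{2} - -44\right) \left(-26720\right) = \left(-80 + 16 + 44\right) \left(-26720\right) = \left(-20\right) \left(-26720\right) = 534400$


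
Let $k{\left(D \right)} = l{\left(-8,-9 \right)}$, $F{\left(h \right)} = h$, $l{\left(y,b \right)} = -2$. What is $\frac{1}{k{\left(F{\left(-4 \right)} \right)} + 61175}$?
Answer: $\frac{1}{61173} \approx 1.6347 \cdot 10^{-5}$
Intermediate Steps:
$k{\left(D \right)} = -2$
$\frac{1}{k{\left(F{\left(-4 \right)} \right)} + 61175} = \frac{1}{-2 + 61175} = \frac{1}{61173}$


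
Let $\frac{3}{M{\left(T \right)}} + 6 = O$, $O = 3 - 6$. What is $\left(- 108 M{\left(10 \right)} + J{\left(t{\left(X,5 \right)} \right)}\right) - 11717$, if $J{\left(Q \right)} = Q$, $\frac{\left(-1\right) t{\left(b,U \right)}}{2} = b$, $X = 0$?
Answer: $-11681$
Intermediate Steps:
$t{\left(b,U \right)} = - 2 b$
$O = -3$ ($O = 3 - 6 = -3$)
$M{\left(T \right)} = - \frac{1}{3}$ ($M{\left(T \right)} = \frac{3}{-6 - 3} = \frac{3}{-9} = 3 \left(- \frac{1}{9}\right) = - \frac{1}{3}$)
$\left(- 108 M{\left(10 \right)} + J{\left(t{\left(X,5 \right)} \right)}\right) - 11717 = \left(\left(-108\right) \left(- \frac{1}{3}\right) - 0\right) - 11717 = \left(36 + 0\right) - 11717 = 36 - 11717 = -11681$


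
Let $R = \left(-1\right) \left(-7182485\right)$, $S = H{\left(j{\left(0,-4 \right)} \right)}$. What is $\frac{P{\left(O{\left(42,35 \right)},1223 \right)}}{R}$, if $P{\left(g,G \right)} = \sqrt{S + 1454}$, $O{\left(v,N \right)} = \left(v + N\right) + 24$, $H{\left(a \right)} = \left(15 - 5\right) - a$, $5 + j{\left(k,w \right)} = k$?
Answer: $\frac{\sqrt{1469}}{7182485} \approx 5.3363 \cdot 10^{-6}$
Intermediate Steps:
$j{\left(k,w \right)} = -5 + k$
$H{\left(a \right)} = 10 - a$ ($H{\left(a \right)} = \left(15 - 5\right) - a = 10 - a$)
$S = 15$ ($S = 10 - \left(-5 + 0\right) = 10 - -5 = 10 + 5 = 15$)
$R = 7182485$
$O{\left(v,N \right)} = 24 + N + v$ ($O{\left(v,N \right)} = \left(N + v\right) + 24 = 24 + N + v$)
$P{\left(g,G \right)} = \sqrt{1469}$ ($P{\left(g,G \right)} = \sqrt{15 + 1454} = \sqrt{1469}$)
$\frac{P{\left(O{\left(42,35 \right)},1223 \right)}}{R} = \frac{\sqrt{1469}}{7182485}$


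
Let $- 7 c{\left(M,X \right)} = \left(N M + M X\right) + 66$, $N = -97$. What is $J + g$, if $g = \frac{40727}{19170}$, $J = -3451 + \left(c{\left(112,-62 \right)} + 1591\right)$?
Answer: $\frac{90805829}{134190} \approx 676.7$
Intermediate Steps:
$c{\left(M,X \right)} = - \frac{66}{7} + \frac{97 M}{7} - \frac{M X}{7}$ ($c{\left(M,X \right)} = - \frac{\left(- 97 M + M X\right) + 66}{7} = - \frac{66 - 97 M + M X}{7} = - \frac{66}{7} + \frac{97 M}{7} - \frac{M X}{7}$)
$J = \frac{4722}{7}$ ($J = -3451 + \left(\left(- \frac{66}{7} + \frac{97}{7} \cdot 112 - 16 \left(-62\right)\right) + 1591\right) = -3451 + \left(\left(- \frac{66}{7} + 1552 + 992\right) + 1591\right) = -3451 + \left(\frac{17742}{7} + 1591\right) = -3451 + \frac{28879}{7} = \frac{4722}{7} \approx 674.57$)
$g = \frac{40727}{19170}$ ($g = 40727 \cdot \frac{1}{19170} = \frac{40727}{19170} \approx 2.1245$)
$J + g = \frac{4722}{7} + \frac{40727}{19170} = \frac{90805829}{134190}$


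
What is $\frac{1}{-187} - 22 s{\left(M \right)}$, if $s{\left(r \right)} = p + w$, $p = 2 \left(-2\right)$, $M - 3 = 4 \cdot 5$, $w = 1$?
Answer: $\frac{12341}{187} \approx 65.995$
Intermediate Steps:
$M = 23$ ($M = 3 + 4 \cdot 5 = 3 + 20 = 23$)
$p = -4$
$s{\left(r \right)} = -3$ ($s{\left(r \right)} = -4 + 1 = -3$)
$\frac{1}{-187} - 22 s{\left(M \right)} = \frac{1}{-187} - -66 = - \frac{1}{187} + 66 = \frac{12341}{187}$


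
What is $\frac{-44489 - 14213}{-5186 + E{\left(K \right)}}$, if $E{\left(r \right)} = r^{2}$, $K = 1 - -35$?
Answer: $\frac{29351}{1945} \approx 15.09$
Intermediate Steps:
$K = 36$ ($K = 1 + 35 = 36$)
$\frac{-44489 - 14213}{-5186 + E{\left(K \right)}} = \frac{-44489 - 14213}{-5186 + 36^{2}} = - \frac{58702}{-5186 + 1296} = - \frac{58702}{-3890} = \left(-58702\right) \left(- \frac{1}{3890}\right) = \frac{29351}{1945}$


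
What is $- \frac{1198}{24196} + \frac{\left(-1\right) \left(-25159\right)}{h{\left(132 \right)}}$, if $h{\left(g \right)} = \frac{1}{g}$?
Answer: $\frac{40177312225}{12098} \approx 3.321 \cdot 10^{6}$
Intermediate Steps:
$- \frac{1198}{24196} + \frac{\left(-1\right) \left(-25159\right)}{h{\left(132 \right)}} = - \frac{1198}{24196} + \frac{\left(-1\right) \left(-25159\right)}{\frac{1}{132}} = \left(-1198\right) \frac{1}{24196} + 25159 \frac{1}{\frac{1}{132}} = - \frac{599}{12098} + 25159 \cdot 132 = - \frac{599}{12098} + 3320988 = \frac{40177312225}{12098}$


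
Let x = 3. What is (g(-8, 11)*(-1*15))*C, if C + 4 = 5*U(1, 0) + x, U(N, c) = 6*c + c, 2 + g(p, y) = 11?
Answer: 135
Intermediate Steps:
g(p, y) = 9 (g(p, y) = -2 + 11 = 9)
U(N, c) = 7*c
C = -1 (C = -4 + (5*(7*0) + 3) = -4 + (5*0 + 3) = -4 + (0 + 3) = -4 + 3 = -1)
(g(-8, 11)*(-1*15))*C = (9*(-1*15))*(-1) = (9*(-15))*(-1) = -135*(-1) = 135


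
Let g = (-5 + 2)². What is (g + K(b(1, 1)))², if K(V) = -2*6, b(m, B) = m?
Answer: 9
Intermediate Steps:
K(V) = -12
g = 9 (g = (-3)² = 9)
(g + K(b(1, 1)))² = (9 - 12)² = (-3)² = 9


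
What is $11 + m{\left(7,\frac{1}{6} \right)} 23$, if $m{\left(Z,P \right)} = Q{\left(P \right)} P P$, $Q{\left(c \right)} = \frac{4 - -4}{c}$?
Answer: $\frac{125}{3} \approx 41.667$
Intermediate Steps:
$Q{\left(c \right)} = \frac{8}{c}$ ($Q{\left(c \right)} = \frac{4 + 4}{c} = \frac{8}{c}$)
$m{\left(Z,P \right)} = 8 P$ ($m{\left(Z,P \right)} = \frac{8}{P} P P = 8 P$)
$11 + m{\left(7,\frac{1}{6} \right)} 23 = 11 + \frac{8}{6} \cdot 23 = 11 + 8 \cdot \frac{1}{6} \cdot 23 = 11 + \frac{4}{3} \cdot 23 = 11 + \frac{92}{3} = \frac{125}{3}$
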